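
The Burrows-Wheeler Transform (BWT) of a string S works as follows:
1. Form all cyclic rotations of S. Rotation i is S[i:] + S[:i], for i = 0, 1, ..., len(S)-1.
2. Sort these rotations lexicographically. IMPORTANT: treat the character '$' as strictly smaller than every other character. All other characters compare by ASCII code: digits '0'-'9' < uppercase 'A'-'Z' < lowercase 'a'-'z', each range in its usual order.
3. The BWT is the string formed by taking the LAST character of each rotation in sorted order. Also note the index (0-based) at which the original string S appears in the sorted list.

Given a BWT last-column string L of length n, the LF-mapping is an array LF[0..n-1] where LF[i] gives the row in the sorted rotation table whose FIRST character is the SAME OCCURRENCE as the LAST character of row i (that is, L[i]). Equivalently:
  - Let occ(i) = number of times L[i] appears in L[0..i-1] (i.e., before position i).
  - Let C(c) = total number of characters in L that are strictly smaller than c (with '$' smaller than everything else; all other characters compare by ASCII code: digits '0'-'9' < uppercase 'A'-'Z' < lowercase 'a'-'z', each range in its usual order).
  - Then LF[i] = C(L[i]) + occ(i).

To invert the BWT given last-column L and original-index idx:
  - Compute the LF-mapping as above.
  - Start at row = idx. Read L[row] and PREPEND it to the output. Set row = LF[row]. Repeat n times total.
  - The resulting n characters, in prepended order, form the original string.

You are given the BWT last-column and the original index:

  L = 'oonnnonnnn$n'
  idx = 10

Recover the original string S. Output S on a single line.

LF mapping: 9 10 1 2 3 11 4 5 6 7 0 8
Walk LF starting at row 10, prepending L[row]:
  step 1: row=10, L[10]='$', prepend. Next row=LF[10]=0
  step 2: row=0, L[0]='o', prepend. Next row=LF[0]=9
  step 3: row=9, L[9]='n', prepend. Next row=LF[9]=7
  step 4: row=7, L[7]='n', prepend. Next row=LF[7]=5
  step 5: row=5, L[5]='o', prepend. Next row=LF[5]=11
  step 6: row=11, L[11]='n', prepend. Next row=LF[11]=8
  step 7: row=8, L[8]='n', prepend. Next row=LF[8]=6
  step 8: row=6, L[6]='n', prepend. Next row=LF[6]=4
  step 9: row=4, L[4]='n', prepend. Next row=LF[4]=3
  step 10: row=3, L[3]='n', prepend. Next row=LF[3]=2
  step 11: row=2, L[2]='n', prepend. Next row=LF[2]=1
  step 12: row=1, L[1]='o', prepend. Next row=LF[1]=10
Reversed output: onnnnnnonno$

Answer: onnnnnnonno$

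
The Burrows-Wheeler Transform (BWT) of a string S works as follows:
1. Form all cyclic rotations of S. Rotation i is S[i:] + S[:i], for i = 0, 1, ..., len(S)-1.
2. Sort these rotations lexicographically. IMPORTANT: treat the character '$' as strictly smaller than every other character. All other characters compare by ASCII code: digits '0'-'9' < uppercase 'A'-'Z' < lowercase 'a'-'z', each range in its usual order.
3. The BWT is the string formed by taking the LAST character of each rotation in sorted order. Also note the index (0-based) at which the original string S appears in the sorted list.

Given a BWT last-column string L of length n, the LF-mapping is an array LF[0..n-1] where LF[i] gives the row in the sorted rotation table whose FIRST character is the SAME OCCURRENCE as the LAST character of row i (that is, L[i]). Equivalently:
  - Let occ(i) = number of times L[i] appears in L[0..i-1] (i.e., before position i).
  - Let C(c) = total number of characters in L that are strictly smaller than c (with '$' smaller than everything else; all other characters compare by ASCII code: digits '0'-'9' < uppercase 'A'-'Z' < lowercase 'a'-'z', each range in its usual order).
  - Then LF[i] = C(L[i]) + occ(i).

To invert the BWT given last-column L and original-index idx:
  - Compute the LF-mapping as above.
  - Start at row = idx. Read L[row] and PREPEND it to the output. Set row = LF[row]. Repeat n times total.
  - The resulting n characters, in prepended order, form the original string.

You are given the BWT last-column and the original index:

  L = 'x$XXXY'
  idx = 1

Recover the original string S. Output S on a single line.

Answer: XXXYx$

Derivation:
LF mapping: 5 0 1 2 3 4
Walk LF starting at row 1, prepending L[row]:
  step 1: row=1, L[1]='$', prepend. Next row=LF[1]=0
  step 2: row=0, L[0]='x', prepend. Next row=LF[0]=5
  step 3: row=5, L[5]='Y', prepend. Next row=LF[5]=4
  step 4: row=4, L[4]='X', prepend. Next row=LF[4]=3
  step 5: row=3, L[3]='X', prepend. Next row=LF[3]=2
  step 6: row=2, L[2]='X', prepend. Next row=LF[2]=1
Reversed output: XXXYx$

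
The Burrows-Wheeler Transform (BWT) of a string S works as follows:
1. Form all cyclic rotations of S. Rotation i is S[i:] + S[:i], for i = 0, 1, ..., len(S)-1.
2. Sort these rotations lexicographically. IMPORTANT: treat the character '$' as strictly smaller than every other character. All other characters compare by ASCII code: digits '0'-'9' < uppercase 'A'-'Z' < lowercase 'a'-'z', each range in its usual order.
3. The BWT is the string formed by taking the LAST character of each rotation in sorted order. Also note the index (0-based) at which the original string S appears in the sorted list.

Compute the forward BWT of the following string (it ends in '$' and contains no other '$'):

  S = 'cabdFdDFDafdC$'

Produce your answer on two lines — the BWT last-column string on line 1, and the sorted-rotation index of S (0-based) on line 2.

Answer: CddFDdcDa$fFba
9

Derivation:
All 14 rotations (rotation i = S[i:]+S[:i]):
  rot[0] = cabdFdDFDafdC$
  rot[1] = abdFdDFDafdC$c
  rot[2] = bdFdDFDafdC$ca
  rot[3] = dFdDFDafdC$cab
  rot[4] = FdDFDafdC$cabd
  rot[5] = dDFDafdC$cabdF
  rot[6] = DFDafdC$cabdFd
  rot[7] = FDafdC$cabdFdD
  rot[8] = DafdC$cabdFdDF
  rot[9] = afdC$cabdFdDFD
  rot[10] = fdC$cabdFdDFDa
  rot[11] = dC$cabdFdDFDaf
  rot[12] = C$cabdFdDFDafd
  rot[13] = $cabdFdDFDafdC
Sorted (with $ < everything):
  sorted[0] = $cabdFdDFDafdC  (last char: 'C')
  sorted[1] = C$cabdFdDFDafd  (last char: 'd')
  sorted[2] = DFDafdC$cabdFd  (last char: 'd')
  sorted[3] = DafdC$cabdFdDF  (last char: 'F')
  sorted[4] = FDafdC$cabdFdD  (last char: 'D')
  sorted[5] = FdDFDafdC$cabd  (last char: 'd')
  sorted[6] = abdFdDFDafdC$c  (last char: 'c')
  sorted[7] = afdC$cabdFdDFD  (last char: 'D')
  sorted[8] = bdFdDFDafdC$ca  (last char: 'a')
  sorted[9] = cabdFdDFDafdC$  (last char: '$')
  sorted[10] = dC$cabdFdDFDaf  (last char: 'f')
  sorted[11] = dDFDafdC$cabdF  (last char: 'F')
  sorted[12] = dFdDFDafdC$cab  (last char: 'b')
  sorted[13] = fdC$cabdFdDFDa  (last char: 'a')
Last column: CddFDdcDa$fFba
Original string S is at sorted index 9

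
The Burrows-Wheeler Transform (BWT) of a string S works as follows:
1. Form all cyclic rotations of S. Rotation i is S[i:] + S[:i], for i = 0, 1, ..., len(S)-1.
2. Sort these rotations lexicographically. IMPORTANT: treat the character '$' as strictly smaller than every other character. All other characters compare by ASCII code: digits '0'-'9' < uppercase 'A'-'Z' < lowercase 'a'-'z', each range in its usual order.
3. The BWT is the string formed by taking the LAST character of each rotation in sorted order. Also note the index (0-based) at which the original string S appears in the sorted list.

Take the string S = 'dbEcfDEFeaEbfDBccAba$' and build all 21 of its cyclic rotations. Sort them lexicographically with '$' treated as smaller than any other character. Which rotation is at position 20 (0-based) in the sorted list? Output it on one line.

All 21 rotations (rotation i = S[i:]+S[:i]):
  rot[0] = dbEcfDEFeaEbfDBccAba$
  rot[1] = bEcfDEFeaEbfDBccAba$d
  rot[2] = EcfDEFeaEbfDBccAba$db
  rot[3] = cfDEFeaEbfDBccAba$dbE
  rot[4] = fDEFeaEbfDBccAba$dbEc
  rot[5] = DEFeaEbfDBccAba$dbEcf
  rot[6] = EFeaEbfDBccAba$dbEcfD
  rot[7] = FeaEbfDBccAba$dbEcfDE
  rot[8] = eaEbfDBccAba$dbEcfDEF
  rot[9] = aEbfDBccAba$dbEcfDEFe
  rot[10] = EbfDBccAba$dbEcfDEFea
  rot[11] = bfDBccAba$dbEcfDEFeaE
  rot[12] = fDBccAba$dbEcfDEFeaEb
  rot[13] = DBccAba$dbEcfDEFeaEbf
  rot[14] = BccAba$dbEcfDEFeaEbfD
  rot[15] = ccAba$dbEcfDEFeaEbfDB
  rot[16] = cAba$dbEcfDEFeaEbfDBc
  rot[17] = Aba$dbEcfDEFeaEbfDBcc
  rot[18] = ba$dbEcfDEFeaEbfDBccA
  rot[19] = a$dbEcfDEFeaEbfDBccAb
  rot[20] = $dbEcfDEFeaEbfDBccAba
Sorted (with $ < everything):
  sorted[0] = $dbEcfDEFeaEbfDBccAba
  sorted[1] = Aba$dbEcfDEFeaEbfDBcc
  sorted[2] = BccAba$dbEcfDEFeaEbfD
  sorted[3] = DBccAba$dbEcfDEFeaEbf
  sorted[4] = DEFeaEbfDBccAba$dbEcf
  sorted[5] = EFeaEbfDBccAba$dbEcfD
  sorted[6] = EbfDBccAba$dbEcfDEFea
  sorted[7] = EcfDEFeaEbfDBccAba$db
  sorted[8] = FeaEbfDBccAba$dbEcfDE
  sorted[9] = a$dbEcfDEFeaEbfDBccAb
  sorted[10] = aEbfDBccAba$dbEcfDEFe
  sorted[11] = bEcfDEFeaEbfDBccAba$d
  sorted[12] = ba$dbEcfDEFeaEbfDBccA
  sorted[13] = bfDBccAba$dbEcfDEFeaE
  sorted[14] = cAba$dbEcfDEFeaEbfDBc
  sorted[15] = ccAba$dbEcfDEFeaEbfDB
  sorted[16] = cfDEFeaEbfDBccAba$dbE
  sorted[17] = dbEcfDEFeaEbfDBccAba$
  sorted[18] = eaEbfDBccAba$dbEcfDEF
  sorted[19] = fDBccAba$dbEcfDEFeaEb
  sorted[20] = fDEFeaEbfDBccAba$dbEc
sorted[20] = fDEFeaEbfDBccAba$dbEc

Answer: fDEFeaEbfDBccAba$dbEc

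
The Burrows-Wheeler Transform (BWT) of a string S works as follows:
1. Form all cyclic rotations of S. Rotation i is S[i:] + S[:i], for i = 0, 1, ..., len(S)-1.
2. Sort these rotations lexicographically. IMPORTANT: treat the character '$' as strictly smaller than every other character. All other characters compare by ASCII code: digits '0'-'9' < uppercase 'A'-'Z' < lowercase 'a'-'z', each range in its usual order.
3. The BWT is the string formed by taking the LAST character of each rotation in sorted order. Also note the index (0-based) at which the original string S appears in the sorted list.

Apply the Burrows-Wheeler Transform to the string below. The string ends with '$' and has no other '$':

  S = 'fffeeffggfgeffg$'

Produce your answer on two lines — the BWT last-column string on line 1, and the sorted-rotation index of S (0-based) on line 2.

All 16 rotations (rotation i = S[i:]+S[:i]):
  rot[0] = fffeeffggfgeffg$
  rot[1] = ffeeffggfgeffg$f
  rot[2] = feeffggfgeffg$ff
  rot[3] = eeffggfgeffg$fff
  rot[4] = effggfgeffg$fffe
  rot[5] = ffggfgeffg$fffee
  rot[6] = fggfgeffg$fffeef
  rot[7] = ggfgeffg$fffeeff
  rot[8] = gfgeffg$fffeeffg
  rot[9] = fgeffg$fffeeffgg
  rot[10] = geffg$fffeeffggf
  rot[11] = effg$fffeeffggfg
  rot[12] = ffg$fffeeffggfge
  rot[13] = fg$fffeeffggfgef
  rot[14] = g$fffeeffggfgeff
  rot[15] = $fffeeffggfgeffg
Sorted (with $ < everything):
  sorted[0] = $fffeeffggfgeffg  (last char: 'g')
  sorted[1] = eeffggfgeffg$fff  (last char: 'f')
  sorted[2] = effg$fffeeffggfg  (last char: 'g')
  sorted[3] = effggfgeffg$fffe  (last char: 'e')
  sorted[4] = feeffggfgeffg$ff  (last char: 'f')
  sorted[5] = ffeeffggfgeffg$f  (last char: 'f')
  sorted[6] = fffeeffggfgeffg$  (last char: '$')
  sorted[7] = ffg$fffeeffggfge  (last char: 'e')
  sorted[8] = ffggfgeffg$fffee  (last char: 'e')
  sorted[9] = fg$fffeeffggfgef  (last char: 'f')
  sorted[10] = fgeffg$fffeeffgg  (last char: 'g')
  sorted[11] = fggfgeffg$fffeef  (last char: 'f')
  sorted[12] = g$fffeeffggfgeff  (last char: 'f')
  sorted[13] = geffg$fffeeffggf  (last char: 'f')
  sorted[14] = gfgeffg$fffeeffg  (last char: 'g')
  sorted[15] = ggfgeffg$fffeeff  (last char: 'f')
Last column: gfgeff$eefgfffgf
Original string S is at sorted index 6

Answer: gfgeff$eefgfffgf
6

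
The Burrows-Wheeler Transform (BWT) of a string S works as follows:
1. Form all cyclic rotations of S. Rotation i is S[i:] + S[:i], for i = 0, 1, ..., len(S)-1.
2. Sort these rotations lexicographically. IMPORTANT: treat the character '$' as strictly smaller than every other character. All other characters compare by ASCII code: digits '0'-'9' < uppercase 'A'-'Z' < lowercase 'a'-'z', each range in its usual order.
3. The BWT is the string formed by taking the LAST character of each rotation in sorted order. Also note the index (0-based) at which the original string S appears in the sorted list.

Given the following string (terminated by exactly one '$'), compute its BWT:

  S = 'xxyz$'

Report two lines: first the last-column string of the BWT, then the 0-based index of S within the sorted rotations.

Answer: z$xxy
1

Derivation:
All 5 rotations (rotation i = S[i:]+S[:i]):
  rot[0] = xxyz$
  rot[1] = xyz$x
  rot[2] = yz$xx
  rot[3] = z$xxy
  rot[4] = $xxyz
Sorted (with $ < everything):
  sorted[0] = $xxyz  (last char: 'z')
  sorted[1] = xxyz$  (last char: '$')
  sorted[2] = xyz$x  (last char: 'x')
  sorted[3] = yz$xx  (last char: 'x')
  sorted[4] = z$xxy  (last char: 'y')
Last column: z$xxy
Original string S is at sorted index 1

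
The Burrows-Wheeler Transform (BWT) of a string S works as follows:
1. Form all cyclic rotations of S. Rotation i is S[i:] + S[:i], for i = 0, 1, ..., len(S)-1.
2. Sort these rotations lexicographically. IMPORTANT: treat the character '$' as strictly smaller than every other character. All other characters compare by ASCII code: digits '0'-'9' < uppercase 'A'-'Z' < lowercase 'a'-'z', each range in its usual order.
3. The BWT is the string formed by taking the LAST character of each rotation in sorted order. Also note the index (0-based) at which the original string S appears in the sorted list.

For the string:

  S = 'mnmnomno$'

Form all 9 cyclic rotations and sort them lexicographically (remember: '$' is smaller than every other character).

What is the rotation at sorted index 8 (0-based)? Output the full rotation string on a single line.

Answer: omno$mnmn

Derivation:
All 9 rotations (rotation i = S[i:]+S[:i]):
  rot[0] = mnmnomno$
  rot[1] = nmnomno$m
  rot[2] = mnomno$mn
  rot[3] = nomno$mnm
  rot[4] = omno$mnmn
  rot[5] = mno$mnmno
  rot[6] = no$mnmnom
  rot[7] = o$mnmnomn
  rot[8] = $mnmnomno
Sorted (with $ < everything):
  sorted[0] = $mnmnomno
  sorted[1] = mnmnomno$
  sorted[2] = mno$mnmno
  sorted[3] = mnomno$mn
  sorted[4] = nmnomno$m
  sorted[5] = no$mnmnom
  sorted[6] = nomno$mnm
  sorted[7] = o$mnmnomn
  sorted[8] = omno$mnmn
sorted[8] = omno$mnmn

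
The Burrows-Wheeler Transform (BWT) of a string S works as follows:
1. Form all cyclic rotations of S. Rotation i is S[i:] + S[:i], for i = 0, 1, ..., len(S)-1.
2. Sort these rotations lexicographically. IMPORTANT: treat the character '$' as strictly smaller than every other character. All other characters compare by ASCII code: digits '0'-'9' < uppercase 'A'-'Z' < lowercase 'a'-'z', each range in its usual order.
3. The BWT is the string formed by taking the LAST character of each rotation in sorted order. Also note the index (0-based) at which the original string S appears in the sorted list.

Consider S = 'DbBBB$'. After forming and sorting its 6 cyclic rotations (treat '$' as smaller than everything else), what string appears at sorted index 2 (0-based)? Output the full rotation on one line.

Answer: BB$DbB

Derivation:
All 6 rotations (rotation i = S[i:]+S[:i]):
  rot[0] = DbBBB$
  rot[1] = bBBB$D
  rot[2] = BBB$Db
  rot[3] = BB$DbB
  rot[4] = B$DbBB
  rot[5] = $DbBBB
Sorted (with $ < everything):
  sorted[0] = $DbBBB
  sorted[1] = B$DbBB
  sorted[2] = BB$DbB
  sorted[3] = BBB$Db
  sorted[4] = DbBBB$
  sorted[5] = bBBB$D
sorted[2] = BB$DbB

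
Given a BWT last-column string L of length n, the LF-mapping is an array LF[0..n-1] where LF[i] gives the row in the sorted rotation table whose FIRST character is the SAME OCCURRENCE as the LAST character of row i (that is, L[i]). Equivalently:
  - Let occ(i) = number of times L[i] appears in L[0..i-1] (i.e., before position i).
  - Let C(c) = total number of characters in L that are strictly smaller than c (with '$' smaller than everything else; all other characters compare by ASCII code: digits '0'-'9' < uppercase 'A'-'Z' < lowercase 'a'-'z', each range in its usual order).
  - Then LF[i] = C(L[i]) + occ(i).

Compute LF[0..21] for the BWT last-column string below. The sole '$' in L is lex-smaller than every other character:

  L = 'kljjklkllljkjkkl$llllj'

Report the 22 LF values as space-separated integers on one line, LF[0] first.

Char counts: '$':1, 'j':5, 'k':6, 'l':10
C (first-col start): C('$')=0, C('j')=1, C('k')=6, C('l')=12
L[0]='k': occ=0, LF[0]=C('k')+0=6+0=6
L[1]='l': occ=0, LF[1]=C('l')+0=12+0=12
L[2]='j': occ=0, LF[2]=C('j')+0=1+0=1
L[3]='j': occ=1, LF[3]=C('j')+1=1+1=2
L[4]='k': occ=1, LF[4]=C('k')+1=6+1=7
L[5]='l': occ=1, LF[5]=C('l')+1=12+1=13
L[6]='k': occ=2, LF[6]=C('k')+2=6+2=8
L[7]='l': occ=2, LF[7]=C('l')+2=12+2=14
L[8]='l': occ=3, LF[8]=C('l')+3=12+3=15
L[9]='l': occ=4, LF[9]=C('l')+4=12+4=16
L[10]='j': occ=2, LF[10]=C('j')+2=1+2=3
L[11]='k': occ=3, LF[11]=C('k')+3=6+3=9
L[12]='j': occ=3, LF[12]=C('j')+3=1+3=4
L[13]='k': occ=4, LF[13]=C('k')+4=6+4=10
L[14]='k': occ=5, LF[14]=C('k')+5=6+5=11
L[15]='l': occ=5, LF[15]=C('l')+5=12+5=17
L[16]='$': occ=0, LF[16]=C('$')+0=0+0=0
L[17]='l': occ=6, LF[17]=C('l')+6=12+6=18
L[18]='l': occ=7, LF[18]=C('l')+7=12+7=19
L[19]='l': occ=8, LF[19]=C('l')+8=12+8=20
L[20]='l': occ=9, LF[20]=C('l')+9=12+9=21
L[21]='j': occ=4, LF[21]=C('j')+4=1+4=5

Answer: 6 12 1 2 7 13 8 14 15 16 3 9 4 10 11 17 0 18 19 20 21 5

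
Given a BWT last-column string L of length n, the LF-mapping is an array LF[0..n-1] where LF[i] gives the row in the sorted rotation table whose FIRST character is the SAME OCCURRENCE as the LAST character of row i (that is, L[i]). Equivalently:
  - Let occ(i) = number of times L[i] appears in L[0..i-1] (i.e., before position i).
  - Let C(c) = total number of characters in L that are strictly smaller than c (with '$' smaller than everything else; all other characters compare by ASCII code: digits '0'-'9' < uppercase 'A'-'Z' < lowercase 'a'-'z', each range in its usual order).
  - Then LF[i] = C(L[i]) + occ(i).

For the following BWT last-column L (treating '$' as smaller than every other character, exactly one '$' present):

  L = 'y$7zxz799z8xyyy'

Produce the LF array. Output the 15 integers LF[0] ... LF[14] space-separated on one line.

Answer: 8 0 1 12 6 13 2 4 5 14 3 7 9 10 11

Derivation:
Char counts: '$':1, '7':2, '8':1, '9':2, 'x':2, 'y':4, 'z':3
C (first-col start): C('$')=0, C('7')=1, C('8')=3, C('9')=4, C('x')=6, C('y')=8, C('z')=12
L[0]='y': occ=0, LF[0]=C('y')+0=8+0=8
L[1]='$': occ=0, LF[1]=C('$')+0=0+0=0
L[2]='7': occ=0, LF[2]=C('7')+0=1+0=1
L[3]='z': occ=0, LF[3]=C('z')+0=12+0=12
L[4]='x': occ=0, LF[4]=C('x')+0=6+0=6
L[5]='z': occ=1, LF[5]=C('z')+1=12+1=13
L[6]='7': occ=1, LF[6]=C('7')+1=1+1=2
L[7]='9': occ=0, LF[7]=C('9')+0=4+0=4
L[8]='9': occ=1, LF[8]=C('9')+1=4+1=5
L[9]='z': occ=2, LF[9]=C('z')+2=12+2=14
L[10]='8': occ=0, LF[10]=C('8')+0=3+0=3
L[11]='x': occ=1, LF[11]=C('x')+1=6+1=7
L[12]='y': occ=1, LF[12]=C('y')+1=8+1=9
L[13]='y': occ=2, LF[13]=C('y')+2=8+2=10
L[14]='y': occ=3, LF[14]=C('y')+3=8+3=11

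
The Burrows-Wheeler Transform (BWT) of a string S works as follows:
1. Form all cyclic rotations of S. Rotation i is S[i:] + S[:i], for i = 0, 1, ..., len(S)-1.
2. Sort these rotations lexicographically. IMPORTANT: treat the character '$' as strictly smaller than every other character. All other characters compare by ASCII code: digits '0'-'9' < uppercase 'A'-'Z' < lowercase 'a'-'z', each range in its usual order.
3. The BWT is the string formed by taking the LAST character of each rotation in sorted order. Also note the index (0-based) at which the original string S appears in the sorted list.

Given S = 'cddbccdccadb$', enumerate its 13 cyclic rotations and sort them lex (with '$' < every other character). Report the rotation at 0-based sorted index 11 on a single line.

All 13 rotations (rotation i = S[i:]+S[:i]):
  rot[0] = cddbccdccadb$
  rot[1] = ddbccdccadb$c
  rot[2] = dbccdccadb$cd
  rot[3] = bccdccadb$cdd
  rot[4] = ccdccadb$cddb
  rot[5] = cdccadb$cddbc
  rot[6] = dccadb$cddbcc
  rot[7] = ccadb$cddbccd
  rot[8] = cadb$cddbccdc
  rot[9] = adb$cddbccdcc
  rot[10] = db$cddbccdcca
  rot[11] = b$cddbccdccad
  rot[12] = $cddbccdccadb
Sorted (with $ < everything):
  sorted[0] = $cddbccdccadb
  sorted[1] = adb$cddbccdcc
  sorted[2] = b$cddbccdccad
  sorted[3] = bccdccadb$cdd
  sorted[4] = cadb$cddbccdc
  sorted[5] = ccadb$cddbccd
  sorted[6] = ccdccadb$cddb
  sorted[7] = cdccadb$cddbc
  sorted[8] = cddbccdccadb$
  sorted[9] = db$cddbccdcca
  sorted[10] = dbccdccadb$cd
  sorted[11] = dccadb$cddbcc
  sorted[12] = ddbccdccadb$c
sorted[11] = dccadb$cddbcc

Answer: dccadb$cddbcc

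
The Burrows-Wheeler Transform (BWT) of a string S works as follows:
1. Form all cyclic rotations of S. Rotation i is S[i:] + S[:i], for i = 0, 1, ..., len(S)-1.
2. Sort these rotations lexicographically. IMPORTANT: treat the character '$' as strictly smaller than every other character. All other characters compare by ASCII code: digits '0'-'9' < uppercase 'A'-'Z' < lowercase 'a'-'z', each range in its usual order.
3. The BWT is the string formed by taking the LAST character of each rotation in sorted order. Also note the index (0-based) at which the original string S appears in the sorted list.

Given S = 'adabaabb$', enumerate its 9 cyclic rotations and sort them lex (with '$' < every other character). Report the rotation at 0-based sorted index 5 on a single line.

Answer: b$adabaab

Derivation:
All 9 rotations (rotation i = S[i:]+S[:i]):
  rot[0] = adabaabb$
  rot[1] = dabaabb$a
  rot[2] = abaabb$ad
  rot[3] = baabb$ada
  rot[4] = aabb$adab
  rot[5] = abb$adaba
  rot[6] = bb$adabaa
  rot[7] = b$adabaab
  rot[8] = $adabaabb
Sorted (with $ < everything):
  sorted[0] = $adabaabb
  sorted[1] = aabb$adab
  sorted[2] = abaabb$ad
  sorted[3] = abb$adaba
  sorted[4] = adabaabb$
  sorted[5] = b$adabaab
  sorted[6] = baabb$ada
  sorted[7] = bb$adabaa
  sorted[8] = dabaabb$a
sorted[5] = b$adabaab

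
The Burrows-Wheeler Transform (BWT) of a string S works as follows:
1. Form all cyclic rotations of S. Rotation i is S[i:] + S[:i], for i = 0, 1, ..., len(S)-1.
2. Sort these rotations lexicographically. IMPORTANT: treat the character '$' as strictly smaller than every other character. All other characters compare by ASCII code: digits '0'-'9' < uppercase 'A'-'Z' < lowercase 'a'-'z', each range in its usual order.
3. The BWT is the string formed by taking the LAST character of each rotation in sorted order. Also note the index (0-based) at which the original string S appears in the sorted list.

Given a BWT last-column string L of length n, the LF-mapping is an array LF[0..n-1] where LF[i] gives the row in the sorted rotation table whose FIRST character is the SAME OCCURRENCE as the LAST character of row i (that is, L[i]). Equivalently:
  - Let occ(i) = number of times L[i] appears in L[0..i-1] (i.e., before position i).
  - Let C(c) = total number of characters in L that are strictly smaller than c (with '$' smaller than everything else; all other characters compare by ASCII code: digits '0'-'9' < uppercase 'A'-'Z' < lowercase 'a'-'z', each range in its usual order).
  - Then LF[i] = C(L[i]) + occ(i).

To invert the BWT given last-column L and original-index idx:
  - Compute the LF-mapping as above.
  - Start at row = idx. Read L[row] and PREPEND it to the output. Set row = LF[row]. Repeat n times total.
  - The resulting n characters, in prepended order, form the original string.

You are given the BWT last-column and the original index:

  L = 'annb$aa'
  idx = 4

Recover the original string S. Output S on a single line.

Answer: banana$

Derivation:
LF mapping: 1 5 6 4 0 2 3
Walk LF starting at row 4, prepending L[row]:
  step 1: row=4, L[4]='$', prepend. Next row=LF[4]=0
  step 2: row=0, L[0]='a', prepend. Next row=LF[0]=1
  step 3: row=1, L[1]='n', prepend. Next row=LF[1]=5
  step 4: row=5, L[5]='a', prepend. Next row=LF[5]=2
  step 5: row=2, L[2]='n', prepend. Next row=LF[2]=6
  step 6: row=6, L[6]='a', prepend. Next row=LF[6]=3
  step 7: row=3, L[3]='b', prepend. Next row=LF[3]=4
Reversed output: banana$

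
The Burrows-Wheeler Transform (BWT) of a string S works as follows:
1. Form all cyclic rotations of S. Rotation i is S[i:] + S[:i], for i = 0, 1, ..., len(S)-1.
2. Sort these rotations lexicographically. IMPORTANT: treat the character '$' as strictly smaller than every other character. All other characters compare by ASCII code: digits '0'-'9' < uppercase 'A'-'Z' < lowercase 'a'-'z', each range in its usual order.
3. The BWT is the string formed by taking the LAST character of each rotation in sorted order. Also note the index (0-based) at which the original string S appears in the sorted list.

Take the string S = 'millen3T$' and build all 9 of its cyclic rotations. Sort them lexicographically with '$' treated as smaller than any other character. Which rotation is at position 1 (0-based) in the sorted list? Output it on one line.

All 9 rotations (rotation i = S[i:]+S[:i]):
  rot[0] = millen3T$
  rot[1] = illen3T$m
  rot[2] = llen3T$mi
  rot[3] = len3T$mil
  rot[4] = en3T$mill
  rot[5] = n3T$mille
  rot[6] = 3T$millen
  rot[7] = T$millen3
  rot[8] = $millen3T
Sorted (with $ < everything):
  sorted[0] = $millen3T
  sorted[1] = 3T$millen
  sorted[2] = T$millen3
  sorted[3] = en3T$mill
  sorted[4] = illen3T$m
  sorted[5] = len3T$mil
  sorted[6] = llen3T$mi
  sorted[7] = millen3T$
  sorted[8] = n3T$mille
sorted[1] = 3T$millen

Answer: 3T$millen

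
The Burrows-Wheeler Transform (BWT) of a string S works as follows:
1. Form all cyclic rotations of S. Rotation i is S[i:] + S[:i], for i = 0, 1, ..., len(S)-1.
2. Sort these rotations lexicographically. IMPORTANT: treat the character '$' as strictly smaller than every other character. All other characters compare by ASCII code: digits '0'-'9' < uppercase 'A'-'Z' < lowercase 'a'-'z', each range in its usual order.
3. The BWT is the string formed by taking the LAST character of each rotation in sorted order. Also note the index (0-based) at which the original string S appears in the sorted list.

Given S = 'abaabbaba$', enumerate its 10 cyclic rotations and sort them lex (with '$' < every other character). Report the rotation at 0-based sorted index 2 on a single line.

All 10 rotations (rotation i = S[i:]+S[:i]):
  rot[0] = abaabbaba$
  rot[1] = baabbaba$a
  rot[2] = aabbaba$ab
  rot[3] = abbaba$aba
  rot[4] = bbaba$abaa
  rot[5] = baba$abaab
  rot[6] = aba$abaabb
  rot[7] = ba$abaabba
  rot[8] = a$abaabbab
  rot[9] = $abaabbaba
Sorted (with $ < everything):
  sorted[0] = $abaabbaba
  sorted[1] = a$abaabbab
  sorted[2] = aabbaba$ab
  sorted[3] = aba$abaabb
  sorted[4] = abaabbaba$
  sorted[5] = abbaba$aba
  sorted[6] = ba$abaabba
  sorted[7] = baabbaba$a
  sorted[8] = baba$abaab
  sorted[9] = bbaba$abaa
sorted[2] = aabbaba$ab

Answer: aabbaba$ab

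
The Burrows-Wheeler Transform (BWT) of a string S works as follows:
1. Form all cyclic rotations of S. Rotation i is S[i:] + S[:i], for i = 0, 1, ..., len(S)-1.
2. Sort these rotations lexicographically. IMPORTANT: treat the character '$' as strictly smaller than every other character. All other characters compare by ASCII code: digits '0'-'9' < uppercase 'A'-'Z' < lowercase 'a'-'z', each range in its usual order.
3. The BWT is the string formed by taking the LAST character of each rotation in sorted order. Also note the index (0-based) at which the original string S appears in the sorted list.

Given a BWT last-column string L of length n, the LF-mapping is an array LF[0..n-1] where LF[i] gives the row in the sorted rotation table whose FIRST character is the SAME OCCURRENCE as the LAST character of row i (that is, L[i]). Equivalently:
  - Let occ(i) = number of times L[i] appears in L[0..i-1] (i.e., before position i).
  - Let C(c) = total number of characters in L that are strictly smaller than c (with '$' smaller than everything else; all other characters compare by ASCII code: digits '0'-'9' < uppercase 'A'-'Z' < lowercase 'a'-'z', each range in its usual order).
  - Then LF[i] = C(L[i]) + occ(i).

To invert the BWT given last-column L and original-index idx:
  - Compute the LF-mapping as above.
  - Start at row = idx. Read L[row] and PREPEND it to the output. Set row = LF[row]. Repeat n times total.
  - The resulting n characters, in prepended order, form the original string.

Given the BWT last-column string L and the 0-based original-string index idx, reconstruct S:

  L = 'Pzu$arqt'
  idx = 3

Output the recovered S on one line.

Answer: quartzP$

Derivation:
LF mapping: 1 7 6 0 2 4 3 5
Walk LF starting at row 3, prepending L[row]:
  step 1: row=3, L[3]='$', prepend. Next row=LF[3]=0
  step 2: row=0, L[0]='P', prepend. Next row=LF[0]=1
  step 3: row=1, L[1]='z', prepend. Next row=LF[1]=7
  step 4: row=7, L[7]='t', prepend. Next row=LF[7]=5
  step 5: row=5, L[5]='r', prepend. Next row=LF[5]=4
  step 6: row=4, L[4]='a', prepend. Next row=LF[4]=2
  step 7: row=2, L[2]='u', prepend. Next row=LF[2]=6
  step 8: row=6, L[6]='q', prepend. Next row=LF[6]=3
Reversed output: quartzP$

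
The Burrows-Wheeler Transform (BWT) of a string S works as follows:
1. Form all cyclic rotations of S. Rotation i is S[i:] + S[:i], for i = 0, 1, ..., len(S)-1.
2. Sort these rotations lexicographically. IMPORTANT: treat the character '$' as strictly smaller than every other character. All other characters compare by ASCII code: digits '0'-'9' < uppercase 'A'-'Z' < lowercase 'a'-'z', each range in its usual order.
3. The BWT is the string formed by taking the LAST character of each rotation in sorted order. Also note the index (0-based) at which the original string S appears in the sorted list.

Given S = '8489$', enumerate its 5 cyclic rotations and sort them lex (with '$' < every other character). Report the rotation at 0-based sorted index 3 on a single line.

Answer: 89$84

Derivation:
All 5 rotations (rotation i = S[i:]+S[:i]):
  rot[0] = 8489$
  rot[1] = 489$8
  rot[2] = 89$84
  rot[3] = 9$848
  rot[4] = $8489
Sorted (with $ < everything):
  sorted[0] = $8489
  sorted[1] = 489$8
  sorted[2] = 8489$
  sorted[3] = 89$84
  sorted[4] = 9$848
sorted[3] = 89$84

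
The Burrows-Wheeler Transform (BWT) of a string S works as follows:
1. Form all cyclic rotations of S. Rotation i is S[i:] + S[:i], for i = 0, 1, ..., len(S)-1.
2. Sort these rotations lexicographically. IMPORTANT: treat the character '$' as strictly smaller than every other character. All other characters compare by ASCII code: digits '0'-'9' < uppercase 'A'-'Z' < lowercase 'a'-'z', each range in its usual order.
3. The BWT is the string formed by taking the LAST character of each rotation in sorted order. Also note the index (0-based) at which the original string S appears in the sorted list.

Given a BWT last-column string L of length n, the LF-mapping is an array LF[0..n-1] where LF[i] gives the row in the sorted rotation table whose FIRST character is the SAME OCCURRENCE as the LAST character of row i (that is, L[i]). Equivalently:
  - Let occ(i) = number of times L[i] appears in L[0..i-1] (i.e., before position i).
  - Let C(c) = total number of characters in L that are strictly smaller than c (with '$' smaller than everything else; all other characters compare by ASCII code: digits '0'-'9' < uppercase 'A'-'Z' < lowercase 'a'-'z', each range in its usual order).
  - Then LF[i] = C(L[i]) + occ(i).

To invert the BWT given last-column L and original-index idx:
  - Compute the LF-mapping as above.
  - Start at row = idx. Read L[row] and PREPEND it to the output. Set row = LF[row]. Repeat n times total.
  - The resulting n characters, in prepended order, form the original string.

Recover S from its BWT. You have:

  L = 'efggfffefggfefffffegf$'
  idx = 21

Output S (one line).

LF mapping: 1 5 17 18 6 7 8 2 9 19 20 10 3 11 12 13 14 15 4 21 16 0
Walk LF starting at row 21, prepending L[row]:
  step 1: row=21, L[21]='$', prepend. Next row=LF[21]=0
  step 2: row=0, L[0]='e', prepend. Next row=LF[0]=1
  step 3: row=1, L[1]='f', prepend. Next row=LF[1]=5
  step 4: row=5, L[5]='f', prepend. Next row=LF[5]=7
  step 5: row=7, L[7]='e', prepend. Next row=LF[7]=2
  step 6: row=2, L[2]='g', prepend. Next row=LF[2]=17
  step 7: row=17, L[17]='f', prepend. Next row=LF[17]=15
  step 8: row=15, L[15]='f', prepend. Next row=LF[15]=13
  step 9: row=13, L[13]='f', prepend. Next row=LF[13]=11
  step 10: row=11, L[11]='f', prepend. Next row=LF[11]=10
  step 11: row=10, L[10]='g', prepend. Next row=LF[10]=20
  step 12: row=20, L[20]='f', prepend. Next row=LF[20]=16
  step 13: row=16, L[16]='f', prepend. Next row=LF[16]=14
  step 14: row=14, L[14]='f', prepend. Next row=LF[14]=12
  step 15: row=12, L[12]='e', prepend. Next row=LF[12]=3
  step 16: row=3, L[3]='g', prepend. Next row=LF[3]=18
  step 17: row=18, L[18]='e', prepend. Next row=LF[18]=4
  step 18: row=4, L[4]='f', prepend. Next row=LF[4]=6
  step 19: row=6, L[6]='f', prepend. Next row=LF[6]=8
  step 20: row=8, L[8]='f', prepend. Next row=LF[8]=9
  step 21: row=9, L[9]='g', prepend. Next row=LF[9]=19
  step 22: row=19, L[19]='g', prepend. Next row=LF[19]=21
Reversed output: ggfffegefffgffffgeffe$

Answer: ggfffegefffgffffgeffe$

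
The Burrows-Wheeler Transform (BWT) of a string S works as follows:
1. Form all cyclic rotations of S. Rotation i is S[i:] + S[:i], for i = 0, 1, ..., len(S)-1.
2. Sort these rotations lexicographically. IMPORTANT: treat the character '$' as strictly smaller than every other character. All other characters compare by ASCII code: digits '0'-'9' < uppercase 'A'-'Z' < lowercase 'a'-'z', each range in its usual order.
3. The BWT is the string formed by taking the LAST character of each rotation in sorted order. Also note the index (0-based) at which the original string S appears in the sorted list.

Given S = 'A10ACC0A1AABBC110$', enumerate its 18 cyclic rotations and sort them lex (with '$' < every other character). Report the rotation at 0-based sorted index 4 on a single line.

All 18 rotations (rotation i = S[i:]+S[:i]):
  rot[0] = A10ACC0A1AABBC110$
  rot[1] = 10ACC0A1AABBC110$A
  rot[2] = 0ACC0A1AABBC110$A1
  rot[3] = ACC0A1AABBC110$A10
  rot[4] = CC0A1AABBC110$A10A
  rot[5] = C0A1AABBC110$A10AC
  rot[6] = 0A1AABBC110$A10ACC
  rot[7] = A1AABBC110$A10ACC0
  rot[8] = 1AABBC110$A10ACC0A
  rot[9] = AABBC110$A10ACC0A1
  rot[10] = ABBC110$A10ACC0A1A
  rot[11] = BBC110$A10ACC0A1AA
  rot[12] = BC110$A10ACC0A1AAB
  rot[13] = C110$A10ACC0A1AABB
  rot[14] = 110$A10ACC0A1AABBC
  rot[15] = 10$A10ACC0A1AABBC1
  rot[16] = 0$A10ACC0A1AABBC11
  rot[17] = $A10ACC0A1AABBC110
Sorted (with $ < everything):
  sorted[0] = $A10ACC0A1AABBC110
  sorted[1] = 0$A10ACC0A1AABBC11
  sorted[2] = 0A1AABBC110$A10ACC
  sorted[3] = 0ACC0A1AABBC110$A1
  sorted[4] = 10$A10ACC0A1AABBC1
  sorted[5] = 10ACC0A1AABBC110$A
  sorted[6] = 110$A10ACC0A1AABBC
  sorted[7] = 1AABBC110$A10ACC0A
  sorted[8] = A10ACC0A1AABBC110$
  sorted[9] = A1AABBC110$A10ACC0
  sorted[10] = AABBC110$A10ACC0A1
  sorted[11] = ABBC110$A10ACC0A1A
  sorted[12] = ACC0A1AABBC110$A10
  sorted[13] = BBC110$A10ACC0A1AA
  sorted[14] = BC110$A10ACC0A1AAB
  sorted[15] = C0A1AABBC110$A10AC
  sorted[16] = C110$A10ACC0A1AABB
  sorted[17] = CC0A1AABBC110$A10A
sorted[4] = 10$A10ACC0A1AABBC1

Answer: 10$A10ACC0A1AABBC1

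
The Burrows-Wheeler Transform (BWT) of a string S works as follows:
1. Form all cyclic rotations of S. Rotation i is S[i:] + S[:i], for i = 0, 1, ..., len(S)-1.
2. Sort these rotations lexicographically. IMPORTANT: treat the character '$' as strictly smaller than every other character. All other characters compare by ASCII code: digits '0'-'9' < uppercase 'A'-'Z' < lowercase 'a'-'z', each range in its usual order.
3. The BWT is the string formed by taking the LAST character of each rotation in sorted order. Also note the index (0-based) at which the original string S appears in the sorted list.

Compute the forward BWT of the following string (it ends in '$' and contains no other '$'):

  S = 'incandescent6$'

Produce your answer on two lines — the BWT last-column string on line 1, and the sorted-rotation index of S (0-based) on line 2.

Answer: 6tcnsncd$iaeen
8

Derivation:
All 14 rotations (rotation i = S[i:]+S[:i]):
  rot[0] = incandescent6$
  rot[1] = ncandescent6$i
  rot[2] = candescent6$in
  rot[3] = andescent6$inc
  rot[4] = ndescent6$inca
  rot[5] = descent6$incan
  rot[6] = escent6$incand
  rot[7] = scent6$incande
  rot[8] = cent6$incandes
  rot[9] = ent6$incandesc
  rot[10] = nt6$incandesce
  rot[11] = t6$incandescen
  rot[12] = 6$incandescent
  rot[13] = $incandescent6
Sorted (with $ < everything):
  sorted[0] = $incandescent6  (last char: '6')
  sorted[1] = 6$incandescent  (last char: 't')
  sorted[2] = andescent6$inc  (last char: 'c')
  sorted[3] = candescent6$in  (last char: 'n')
  sorted[4] = cent6$incandes  (last char: 's')
  sorted[5] = descent6$incan  (last char: 'n')
  sorted[6] = ent6$incandesc  (last char: 'c')
  sorted[7] = escent6$incand  (last char: 'd')
  sorted[8] = incandescent6$  (last char: '$')
  sorted[9] = ncandescent6$i  (last char: 'i')
  sorted[10] = ndescent6$inca  (last char: 'a')
  sorted[11] = nt6$incandesce  (last char: 'e')
  sorted[12] = scent6$incande  (last char: 'e')
  sorted[13] = t6$incandescen  (last char: 'n')
Last column: 6tcnsncd$iaeen
Original string S is at sorted index 8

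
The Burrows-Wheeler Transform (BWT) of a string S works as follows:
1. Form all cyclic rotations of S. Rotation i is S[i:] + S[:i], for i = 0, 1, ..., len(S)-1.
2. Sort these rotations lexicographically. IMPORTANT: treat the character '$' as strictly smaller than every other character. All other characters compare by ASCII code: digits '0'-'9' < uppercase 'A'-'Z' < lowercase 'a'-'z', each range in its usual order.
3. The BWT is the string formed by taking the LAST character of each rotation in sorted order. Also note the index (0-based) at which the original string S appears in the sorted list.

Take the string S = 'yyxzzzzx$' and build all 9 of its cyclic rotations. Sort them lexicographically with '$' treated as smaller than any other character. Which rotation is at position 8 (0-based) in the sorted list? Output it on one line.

All 9 rotations (rotation i = S[i:]+S[:i]):
  rot[0] = yyxzzzzx$
  rot[1] = yxzzzzx$y
  rot[2] = xzzzzx$yy
  rot[3] = zzzzx$yyx
  rot[4] = zzzx$yyxz
  rot[5] = zzx$yyxzz
  rot[6] = zx$yyxzzz
  rot[7] = x$yyxzzzz
  rot[8] = $yyxzzzzx
Sorted (with $ < everything):
  sorted[0] = $yyxzzzzx
  sorted[1] = x$yyxzzzz
  sorted[2] = xzzzzx$yy
  sorted[3] = yxzzzzx$y
  sorted[4] = yyxzzzzx$
  sorted[5] = zx$yyxzzz
  sorted[6] = zzx$yyxzz
  sorted[7] = zzzx$yyxz
  sorted[8] = zzzzx$yyx
sorted[8] = zzzzx$yyx

Answer: zzzzx$yyx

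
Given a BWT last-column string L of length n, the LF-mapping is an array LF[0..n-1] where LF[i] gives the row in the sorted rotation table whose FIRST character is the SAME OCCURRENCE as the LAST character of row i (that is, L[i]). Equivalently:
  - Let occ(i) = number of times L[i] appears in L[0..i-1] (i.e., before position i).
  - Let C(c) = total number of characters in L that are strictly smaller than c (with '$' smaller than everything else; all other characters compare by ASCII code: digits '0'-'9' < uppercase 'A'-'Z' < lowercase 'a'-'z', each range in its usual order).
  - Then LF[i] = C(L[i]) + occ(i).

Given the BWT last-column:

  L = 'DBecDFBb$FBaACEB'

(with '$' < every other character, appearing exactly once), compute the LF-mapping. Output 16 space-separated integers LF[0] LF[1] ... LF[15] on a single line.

Char counts: '$':1, 'A':1, 'B':4, 'C':1, 'D':2, 'E':1, 'F':2, 'a':1, 'b':1, 'c':1, 'e':1
C (first-col start): C('$')=0, C('A')=1, C('B')=2, C('C')=6, C('D')=7, C('E')=9, C('F')=10, C('a')=12, C('b')=13, C('c')=14, C('e')=15
L[0]='D': occ=0, LF[0]=C('D')+0=7+0=7
L[1]='B': occ=0, LF[1]=C('B')+0=2+0=2
L[2]='e': occ=0, LF[2]=C('e')+0=15+0=15
L[3]='c': occ=0, LF[3]=C('c')+0=14+0=14
L[4]='D': occ=1, LF[4]=C('D')+1=7+1=8
L[5]='F': occ=0, LF[5]=C('F')+0=10+0=10
L[6]='B': occ=1, LF[6]=C('B')+1=2+1=3
L[7]='b': occ=0, LF[7]=C('b')+0=13+0=13
L[8]='$': occ=0, LF[8]=C('$')+0=0+0=0
L[9]='F': occ=1, LF[9]=C('F')+1=10+1=11
L[10]='B': occ=2, LF[10]=C('B')+2=2+2=4
L[11]='a': occ=0, LF[11]=C('a')+0=12+0=12
L[12]='A': occ=0, LF[12]=C('A')+0=1+0=1
L[13]='C': occ=0, LF[13]=C('C')+0=6+0=6
L[14]='E': occ=0, LF[14]=C('E')+0=9+0=9
L[15]='B': occ=3, LF[15]=C('B')+3=2+3=5

Answer: 7 2 15 14 8 10 3 13 0 11 4 12 1 6 9 5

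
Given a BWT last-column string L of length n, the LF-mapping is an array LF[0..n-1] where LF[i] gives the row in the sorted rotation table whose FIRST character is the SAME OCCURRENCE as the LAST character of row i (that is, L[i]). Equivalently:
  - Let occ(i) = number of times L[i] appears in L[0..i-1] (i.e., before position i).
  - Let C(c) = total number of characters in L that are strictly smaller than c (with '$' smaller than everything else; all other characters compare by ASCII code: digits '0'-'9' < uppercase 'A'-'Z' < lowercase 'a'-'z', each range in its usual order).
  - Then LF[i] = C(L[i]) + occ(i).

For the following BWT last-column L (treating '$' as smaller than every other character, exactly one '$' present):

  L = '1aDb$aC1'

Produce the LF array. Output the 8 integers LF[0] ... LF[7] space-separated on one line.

Char counts: '$':1, '1':2, 'C':1, 'D':1, 'a':2, 'b':1
C (first-col start): C('$')=0, C('1')=1, C('C')=3, C('D')=4, C('a')=5, C('b')=7
L[0]='1': occ=0, LF[0]=C('1')+0=1+0=1
L[1]='a': occ=0, LF[1]=C('a')+0=5+0=5
L[2]='D': occ=0, LF[2]=C('D')+0=4+0=4
L[3]='b': occ=0, LF[3]=C('b')+0=7+0=7
L[4]='$': occ=0, LF[4]=C('$')+0=0+0=0
L[5]='a': occ=1, LF[5]=C('a')+1=5+1=6
L[6]='C': occ=0, LF[6]=C('C')+0=3+0=3
L[7]='1': occ=1, LF[7]=C('1')+1=1+1=2

Answer: 1 5 4 7 0 6 3 2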